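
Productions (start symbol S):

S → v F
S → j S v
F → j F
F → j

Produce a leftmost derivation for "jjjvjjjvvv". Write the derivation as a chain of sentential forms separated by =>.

S => jSv   [S → j S v]
jSv => jjSvv   [S → j S v]
jjSvv => jjjSvvv   [S → j S v]
jjjSvvv => jjjvFvvv   [S → v F]
jjjvFvvv => jjjvjFvvv   [F → j F]
jjjvjFvvv => jjjvjjFvvv   [F → j F]
jjjvjjFvvv => jjjvjjjvvv   [F → j]

S=>jSv=>jjSvv=>jjjSvvv=>jjjvFvvv=>jjjvjFvvv=>jjjvjjFvvv=>jjjvjjjvvv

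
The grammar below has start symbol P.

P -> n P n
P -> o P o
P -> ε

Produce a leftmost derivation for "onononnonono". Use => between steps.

P => oPo => onPno => onoPono => ononPnono => ononoPonono => onononPnonono => onononnonono

P => oPo   [P -> o P o]
oPo => onPno   [P -> n P n]
onPno => onoPono   [P -> o P o]
onoPono => ononPnono   [P -> n P n]
ononPnono => ononoPonono   [P -> o P o]
ononoPonono => onononPnonono   [P -> n P n]
onononPnonono => onononnonono   [P -> ε]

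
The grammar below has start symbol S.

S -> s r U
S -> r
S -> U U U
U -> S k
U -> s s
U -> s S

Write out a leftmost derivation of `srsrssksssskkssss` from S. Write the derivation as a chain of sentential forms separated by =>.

S => UUU => SkUU => srUkUU => srSkkUU => srUUUkkUU => srSkUUkkUU => srsrUkUUkkUU => srsrsskUUkkUU => srsrsskssUkkUU => srsrssksssskkUU => srsrssksssskkssU => srsrssksssskkssss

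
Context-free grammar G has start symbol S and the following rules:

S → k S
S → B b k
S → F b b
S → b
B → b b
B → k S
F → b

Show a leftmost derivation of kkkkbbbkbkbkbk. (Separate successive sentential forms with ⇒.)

S ⇒ Bbk ⇒ kSbk ⇒ kBbkbk ⇒ kkSbkbk ⇒ kkkSbkbk ⇒ kkkBbkbkbk ⇒ kkkkSbkbkbk ⇒ kkkkBbkbkbkbk ⇒ kkkkbbbkbkbkbk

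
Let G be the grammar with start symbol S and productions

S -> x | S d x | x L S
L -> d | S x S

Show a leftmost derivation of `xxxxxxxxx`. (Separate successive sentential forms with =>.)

S => xLS => xSxSS => xxLSxSS => xxSxSSxSS => xxxxSSxSS => xxxxxSxSS => xxxxxxxSS => xxxxxxxxS => xxxxxxxxx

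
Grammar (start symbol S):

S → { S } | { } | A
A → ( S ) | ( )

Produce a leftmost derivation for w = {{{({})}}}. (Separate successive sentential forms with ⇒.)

S⇒{S}⇒{{S}}⇒{{{S}}}⇒{{{A}}}⇒{{{(S)}}}⇒{{{({})}}}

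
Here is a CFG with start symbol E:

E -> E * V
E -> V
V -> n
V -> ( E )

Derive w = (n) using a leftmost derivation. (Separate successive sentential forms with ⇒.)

E ⇒ V   [E -> V]
V ⇒ (E)   [V -> ( E )]
(E) ⇒ (V)   [E -> V]
(V) ⇒ (n)   [V -> n]

E⇒V⇒(E)⇒(V)⇒(n)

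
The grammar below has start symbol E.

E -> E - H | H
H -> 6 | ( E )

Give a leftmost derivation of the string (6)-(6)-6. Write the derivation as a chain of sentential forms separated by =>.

E => E-H   [E -> E - H]
E-H => E-H-H   [E -> E - H]
E-H-H => H-H-H   [E -> H]
H-H-H => (E)-H-H   [H -> ( E )]
(E)-H-H => (H)-H-H   [E -> H]
(H)-H-H => (6)-H-H   [H -> 6]
(6)-H-H => (6)-(E)-H   [H -> ( E )]
(6)-(E)-H => (6)-(H)-H   [E -> H]
(6)-(H)-H => (6)-(6)-H   [H -> 6]
(6)-(6)-H => (6)-(6)-6   [H -> 6]

E => E-H => E-H-H => H-H-H => (E)-H-H => (H)-H-H => (6)-H-H => (6)-(E)-H => (6)-(H)-H => (6)-(6)-H => (6)-(6)-6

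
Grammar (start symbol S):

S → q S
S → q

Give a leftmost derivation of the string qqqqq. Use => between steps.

S => qS => qqS => qqqS => qqqqS => qqqqq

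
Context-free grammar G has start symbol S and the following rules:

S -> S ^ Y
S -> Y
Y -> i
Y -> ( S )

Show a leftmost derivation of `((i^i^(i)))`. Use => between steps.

S => Y   [S -> Y]
Y => (S)   [Y -> ( S )]
(S) => (Y)   [S -> Y]
(Y) => ((S))   [Y -> ( S )]
((S)) => ((S^Y))   [S -> S ^ Y]
((S^Y)) => ((S^Y^Y))   [S -> S ^ Y]
((S^Y^Y)) => ((Y^Y^Y))   [S -> Y]
((Y^Y^Y)) => ((i^Y^Y))   [Y -> i]
((i^Y^Y)) => ((i^i^Y))   [Y -> i]
((i^i^Y)) => ((i^i^(S)))   [Y -> ( S )]
((i^i^(S))) => ((i^i^(Y)))   [S -> Y]
((i^i^(Y))) => ((i^i^(i)))   [Y -> i]

S => Y => (S) => (Y) => ((S)) => ((S^Y)) => ((S^Y^Y)) => ((Y^Y^Y)) => ((i^Y^Y)) => ((i^i^Y)) => ((i^i^(S))) => ((i^i^(Y))) => ((i^i^(i)))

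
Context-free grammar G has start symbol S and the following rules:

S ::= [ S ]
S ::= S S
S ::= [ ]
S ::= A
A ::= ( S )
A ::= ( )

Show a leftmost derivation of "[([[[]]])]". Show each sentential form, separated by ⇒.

S ⇒ [S] ⇒ [A] ⇒ [(S)] ⇒ [([S])] ⇒ [([[S]])] ⇒ [([[[]]])]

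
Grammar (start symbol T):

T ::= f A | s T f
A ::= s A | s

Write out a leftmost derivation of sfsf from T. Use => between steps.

T=>sTf=>sfAf=>sfsf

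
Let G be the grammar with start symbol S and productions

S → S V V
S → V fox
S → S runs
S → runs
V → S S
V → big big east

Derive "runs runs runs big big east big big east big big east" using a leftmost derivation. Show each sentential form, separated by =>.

S => S V V => S V V V V => runs V V V V => runs S S V V V => runs runs S V V V => runs runs runs V V V => runs runs runs big big east V V => runs runs runs big big east big big east V => runs runs runs big big east big big east big big east

S => S V V   [S → S V V]
S V V => S V V V V   [S → S V V]
S V V V V => runs V V V V   [S → runs]
runs V V V V => runs S S V V V   [V → S S]
runs S S V V V => runs runs S V V V   [S → runs]
runs runs S V V V => runs runs runs V V V   [S → runs]
runs runs runs V V V => runs runs runs big big east V V   [V → big big east]
runs runs runs big big east V V => runs runs runs big big east big big east V   [V → big big east]
runs runs runs big big east big big east V => runs runs runs big big east big big east big big east   [V → big big east]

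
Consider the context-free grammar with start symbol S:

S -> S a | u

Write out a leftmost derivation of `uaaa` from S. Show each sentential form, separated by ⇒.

S ⇒ Sa ⇒ Saa ⇒ Saaa ⇒ uaaa

S ⇒ Sa   [S -> S a]
Sa ⇒ Saa   [S -> S a]
Saa ⇒ Saaa   [S -> S a]
Saaa ⇒ uaaa   [S -> u]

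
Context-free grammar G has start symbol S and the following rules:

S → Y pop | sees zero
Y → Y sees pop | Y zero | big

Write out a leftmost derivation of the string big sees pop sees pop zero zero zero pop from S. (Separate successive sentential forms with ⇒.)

S ⇒ Y pop ⇒ Y zero pop ⇒ Y zero zero pop ⇒ Y zero zero zero pop ⇒ Y sees pop zero zero zero pop ⇒ Y sees pop sees pop zero zero zero pop ⇒ big sees pop sees pop zero zero zero pop

S ⇒ Y pop   [S → Y pop]
Y pop ⇒ Y zero pop   [Y → Y zero]
Y zero pop ⇒ Y zero zero pop   [Y → Y zero]
Y zero zero pop ⇒ Y zero zero zero pop   [Y → Y zero]
Y zero zero zero pop ⇒ Y sees pop zero zero zero pop   [Y → Y sees pop]
Y sees pop zero zero zero pop ⇒ Y sees pop sees pop zero zero zero pop   [Y → Y sees pop]
Y sees pop sees pop zero zero zero pop ⇒ big sees pop sees pop zero zero zero pop   [Y → big]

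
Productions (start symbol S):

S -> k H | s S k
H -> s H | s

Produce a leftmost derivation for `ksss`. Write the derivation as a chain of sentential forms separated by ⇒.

S⇒kH⇒ksH⇒kssH⇒ksss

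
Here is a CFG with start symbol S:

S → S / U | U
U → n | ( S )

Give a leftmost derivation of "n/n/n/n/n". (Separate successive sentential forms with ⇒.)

S ⇒ S/U   [S → S / U]
S/U ⇒ S/U/U   [S → S / U]
S/U/U ⇒ S/U/U/U   [S → S / U]
S/U/U/U ⇒ S/U/U/U/U   [S → S / U]
S/U/U/U/U ⇒ U/U/U/U/U   [S → U]
U/U/U/U/U ⇒ n/U/U/U/U   [U → n]
n/U/U/U/U ⇒ n/n/U/U/U   [U → n]
n/n/U/U/U ⇒ n/n/n/U/U   [U → n]
n/n/n/U/U ⇒ n/n/n/n/U   [U → n]
n/n/n/n/U ⇒ n/n/n/n/n   [U → n]

S ⇒ S/U ⇒ S/U/U ⇒ S/U/U/U ⇒ S/U/U/U/U ⇒ U/U/U/U/U ⇒ n/U/U/U/U ⇒ n/n/U/U/U ⇒ n/n/n/U/U ⇒ n/n/n/n/U ⇒ n/n/n/n/n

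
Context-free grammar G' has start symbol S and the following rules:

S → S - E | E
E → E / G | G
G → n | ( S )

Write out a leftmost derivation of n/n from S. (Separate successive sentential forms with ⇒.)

S ⇒ E ⇒ E/G ⇒ G/G ⇒ n/G ⇒ n/n

S ⇒ E   [S → E]
E ⇒ E/G   [E → E / G]
E/G ⇒ G/G   [E → G]
G/G ⇒ n/G   [G → n]
n/G ⇒ n/n   [G → n]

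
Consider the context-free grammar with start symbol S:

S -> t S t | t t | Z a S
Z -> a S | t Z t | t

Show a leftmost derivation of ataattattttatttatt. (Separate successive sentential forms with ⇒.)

S ⇒ ZaS   [S -> Z a S]
ZaS ⇒ aSaS   [Z -> a S]
aSaS ⇒ atStaS   [S -> t S t]
atStaS ⇒ atZaStaS   [S -> Z a S]
atZaStaS ⇒ ataSaStaS   [Z -> a S]
ataSaStaS ⇒ ataZaSaStaS   [S -> Z a S]
ataZaSaStaS ⇒ ataaSaSaStaS   [Z -> a S]
ataaSaSaStaS ⇒ ataattaSaStaS   [S -> t t]
ataattaSaStaS ⇒ ataattatStaStaS   [S -> t S t]
ataattatStaStaS ⇒ ataattattttaStaS   [S -> t t]
ataattattttaStaS ⇒ ataattattttatttaS   [S -> t t]
ataattattttatttaS ⇒ ataattattttatttatt   [S -> t t]

S ⇒ ZaS ⇒ aSaS ⇒ atStaS ⇒ atZaStaS ⇒ ataSaStaS ⇒ ataZaSaStaS ⇒ ataaSaSaStaS ⇒ ataattaSaStaS ⇒ ataattatStaStaS ⇒ ataattattttaStaS ⇒ ataattattttatttaS ⇒ ataattattttatttatt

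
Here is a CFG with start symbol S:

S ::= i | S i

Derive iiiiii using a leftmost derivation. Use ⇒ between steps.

S ⇒ Si ⇒ Sii ⇒ Siii ⇒ Siiii ⇒ Siiiii ⇒ iiiiii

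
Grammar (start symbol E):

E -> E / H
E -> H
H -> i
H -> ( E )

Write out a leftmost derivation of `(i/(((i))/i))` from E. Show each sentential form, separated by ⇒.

E ⇒ H   [E -> H]
H ⇒ (E)   [H -> ( E )]
(E) ⇒ (E/H)   [E -> E / H]
(E/H) ⇒ (H/H)   [E -> H]
(H/H) ⇒ (i/H)   [H -> i]
(i/H) ⇒ (i/(E))   [H -> ( E )]
(i/(E)) ⇒ (i/(E/H))   [E -> E / H]
(i/(E/H)) ⇒ (i/(H/H))   [E -> H]
(i/(H/H)) ⇒ (i/((E)/H))   [H -> ( E )]
(i/((E)/H)) ⇒ (i/((H)/H))   [E -> H]
(i/((H)/H)) ⇒ (i/(((E))/H))   [H -> ( E )]
(i/(((E))/H)) ⇒ (i/(((H))/H))   [E -> H]
(i/(((H))/H)) ⇒ (i/(((i))/H))   [H -> i]
(i/(((i))/H)) ⇒ (i/(((i))/i))   [H -> i]

E ⇒ H ⇒ (E) ⇒ (E/H) ⇒ (H/H) ⇒ (i/H) ⇒ (i/(E)) ⇒ (i/(E/H)) ⇒ (i/(H/H)) ⇒ (i/((E)/H)) ⇒ (i/((H)/H)) ⇒ (i/(((E))/H)) ⇒ (i/(((H))/H)) ⇒ (i/(((i))/H)) ⇒ (i/(((i))/i))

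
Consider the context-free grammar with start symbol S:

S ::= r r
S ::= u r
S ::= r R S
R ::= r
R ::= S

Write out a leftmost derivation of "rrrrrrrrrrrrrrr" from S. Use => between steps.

S => rRS => rSS => rrRSS => rrSSS => rrrrSS => rrrrrrS => rrrrrrrRS => rrrrrrrrS => rrrrrrrrrRS => rrrrrrrrrSS => rrrrrrrrrrrS => rrrrrrrrrrrrRS => rrrrrrrrrrrrrS => rrrrrrrrrrrrrrr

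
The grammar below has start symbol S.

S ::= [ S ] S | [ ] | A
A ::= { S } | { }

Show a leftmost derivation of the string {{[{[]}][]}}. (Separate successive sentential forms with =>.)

S=>A=>{S}=>{A}=>{{S}}=>{{[S]S}}=>{{[A]S}}=>{{[{S}]S}}=>{{[{[]}]S}}=>{{[{[]}][]}}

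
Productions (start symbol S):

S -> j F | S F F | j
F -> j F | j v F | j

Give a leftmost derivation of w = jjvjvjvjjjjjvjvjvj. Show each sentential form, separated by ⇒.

S ⇒ jF ⇒ jjvF ⇒ jjvjvF ⇒ jjvjvjvF ⇒ jjvjvjvjF ⇒ jjvjvjvjjF ⇒ jjvjvjvjjjF ⇒ jjvjvjvjjjjF ⇒ jjvjvjvjjjjjvF ⇒ jjvjvjvjjjjjvjvF ⇒ jjvjvjvjjjjjvjvjvF ⇒ jjvjvjvjjjjjvjvjvj

S ⇒ jF   [S -> j F]
jF ⇒ jjvF   [F -> j v F]
jjvF ⇒ jjvjvF   [F -> j v F]
jjvjvF ⇒ jjvjvjvF   [F -> j v F]
jjvjvjvF ⇒ jjvjvjvjF   [F -> j F]
jjvjvjvjF ⇒ jjvjvjvjjF   [F -> j F]
jjvjvjvjjF ⇒ jjvjvjvjjjF   [F -> j F]
jjvjvjvjjjF ⇒ jjvjvjvjjjjF   [F -> j F]
jjvjvjvjjjjF ⇒ jjvjvjvjjjjjvF   [F -> j v F]
jjvjvjvjjjjjvF ⇒ jjvjvjvjjjjjvjvF   [F -> j v F]
jjvjvjvjjjjjvjvF ⇒ jjvjvjvjjjjjvjvjvF   [F -> j v F]
jjvjvjvjjjjjvjvjvF ⇒ jjvjvjvjjjjjvjvjvj   [F -> j]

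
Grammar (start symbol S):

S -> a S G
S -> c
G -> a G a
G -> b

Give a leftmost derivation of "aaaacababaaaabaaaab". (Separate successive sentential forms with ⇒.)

S⇒aSG⇒aaSGG⇒aaaSGGG⇒aaaaSGGGG⇒aaaacGGGG⇒aaaacaGaGGG⇒aaaacabaGGG⇒aaaacababGG⇒aaaacababaGaG⇒aaaacababaaGaaG⇒aaaacababaaaGaaaG⇒aaaacababaaaaGaaaaG⇒aaaacababaaaabaaaaG⇒aaaacababaaaabaaaab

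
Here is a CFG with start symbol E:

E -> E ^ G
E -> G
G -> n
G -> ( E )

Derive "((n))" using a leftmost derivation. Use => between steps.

E => G => (E) => (G) => ((E)) => ((G)) => ((n))

E => G   [E -> G]
G => (E)   [G -> ( E )]
(E) => (G)   [E -> G]
(G) => ((E))   [G -> ( E )]
((E)) => ((G))   [E -> G]
((G)) => ((n))   [G -> n]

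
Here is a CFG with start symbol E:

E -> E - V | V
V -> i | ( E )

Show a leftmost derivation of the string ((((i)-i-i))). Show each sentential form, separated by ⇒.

E ⇒ V   [E -> V]
V ⇒ (E)   [V -> ( E )]
(E) ⇒ (V)   [E -> V]
(V) ⇒ ((E))   [V -> ( E )]
((E)) ⇒ ((V))   [E -> V]
((V)) ⇒ (((E)))   [V -> ( E )]
(((E))) ⇒ (((E-V)))   [E -> E - V]
(((E-V))) ⇒ (((E-V-V)))   [E -> E - V]
(((E-V-V))) ⇒ (((V-V-V)))   [E -> V]
(((V-V-V))) ⇒ ((((E)-V-V)))   [V -> ( E )]
((((E)-V-V))) ⇒ ((((V)-V-V)))   [E -> V]
((((V)-V-V))) ⇒ ((((i)-V-V)))   [V -> i]
((((i)-V-V))) ⇒ ((((i)-i-V)))   [V -> i]
((((i)-i-V))) ⇒ ((((i)-i-i)))   [V -> i]

E⇒V⇒(E)⇒(V)⇒((E))⇒((V))⇒(((E)))⇒(((E-V)))⇒(((E-V-V)))⇒(((V-V-V)))⇒((((E)-V-V)))⇒((((V)-V-V)))⇒((((i)-V-V)))⇒((((i)-i-V)))⇒((((i)-i-i)))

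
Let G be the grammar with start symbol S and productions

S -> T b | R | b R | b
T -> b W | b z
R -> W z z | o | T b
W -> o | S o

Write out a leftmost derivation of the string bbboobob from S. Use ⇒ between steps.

S ⇒ Tb   [S -> T b]
Tb ⇒ bWb   [T -> b W]
bWb ⇒ bSob   [W -> S o]
bSob ⇒ bTbob   [S -> T b]
bTbob ⇒ bbWbob   [T -> b W]
bbWbob ⇒ bbSobob   [W -> S o]
bbSobob ⇒ bbbRobob   [S -> b R]
bbbRobob ⇒ bbboobob   [R -> o]

S⇒Tb⇒bWb⇒bSob⇒bTbob⇒bbWbob⇒bbSobob⇒bbbRobob⇒bbboobob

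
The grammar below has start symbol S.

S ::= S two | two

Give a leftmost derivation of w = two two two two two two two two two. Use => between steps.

S => S two => S two two => S two two two => S two two two two => S two two two two two => S two two two two two two => S two two two two two two two => S two two two two two two two two => two two two two two two two two two

S => S two   [S ::= S two]
S two => S two two   [S ::= S two]
S two two => S two two two   [S ::= S two]
S two two two => S two two two two   [S ::= S two]
S two two two two => S two two two two two   [S ::= S two]
S two two two two two => S two two two two two two   [S ::= S two]
S two two two two two two => S two two two two two two two   [S ::= S two]
S two two two two two two two => S two two two two two two two two   [S ::= S two]
S two two two two two two two two => two two two two two two two two two   [S ::= two]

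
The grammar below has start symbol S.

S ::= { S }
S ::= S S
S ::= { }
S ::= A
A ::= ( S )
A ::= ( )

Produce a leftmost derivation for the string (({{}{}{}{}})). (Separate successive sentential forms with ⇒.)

S ⇒ A ⇒ (S) ⇒ (A) ⇒ ((S)) ⇒ (({S})) ⇒ (({SS})) ⇒ (({SSS})) ⇒ (({SSSS})) ⇒ (({{}SSS})) ⇒ (({{}{}SS})) ⇒ (({{}{}{}S})) ⇒ (({{}{}{}{}}))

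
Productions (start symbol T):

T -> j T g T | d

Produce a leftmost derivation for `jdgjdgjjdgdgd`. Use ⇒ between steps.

T ⇒ jTgT   [T -> j T g T]
jTgT ⇒ jdgT   [T -> d]
jdgT ⇒ jdgjTgT   [T -> j T g T]
jdgjTgT ⇒ jdgjdgT   [T -> d]
jdgjdgT ⇒ jdgjdgjTgT   [T -> j T g T]
jdgjdgjTgT ⇒ jdgjdgjjTgTgT   [T -> j T g T]
jdgjdgjjTgTgT ⇒ jdgjdgjjdgTgT   [T -> d]
jdgjdgjjdgTgT ⇒ jdgjdgjjdgdgT   [T -> d]
jdgjdgjjdgdgT ⇒ jdgjdgjjdgdgd   [T -> d]

T ⇒ jTgT ⇒ jdgT ⇒ jdgjTgT ⇒ jdgjdgT ⇒ jdgjdgjTgT ⇒ jdgjdgjjTgTgT ⇒ jdgjdgjjdgTgT ⇒ jdgjdgjjdgdgT ⇒ jdgjdgjjdgdgd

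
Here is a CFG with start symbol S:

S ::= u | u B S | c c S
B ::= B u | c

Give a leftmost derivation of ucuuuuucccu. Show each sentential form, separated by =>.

S=>uBS=>uBuS=>uBuuS=>uBuuuS=>uBuuuuS=>ucuuuuS=>ucuuuuuBS=>ucuuuuucS=>ucuuuuucccS=>ucuuuuucccu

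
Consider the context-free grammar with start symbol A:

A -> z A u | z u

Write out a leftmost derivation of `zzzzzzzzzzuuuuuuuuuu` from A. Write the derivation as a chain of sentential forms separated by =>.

A => zAu   [A -> z A u]
zAu => zzAuu   [A -> z A u]
zzAuu => zzzAuuu   [A -> z A u]
zzzAuuu => zzzzAuuuu   [A -> z A u]
zzzzAuuuu => zzzzzAuuuuu   [A -> z A u]
zzzzzAuuuuu => zzzzzzAuuuuuu   [A -> z A u]
zzzzzzAuuuuuu => zzzzzzzAuuuuuuu   [A -> z A u]
zzzzzzzAuuuuuuu => zzzzzzzzAuuuuuuuu   [A -> z A u]
zzzzzzzzAuuuuuuuu => zzzzzzzzzAuuuuuuuuu   [A -> z A u]
zzzzzzzzzAuuuuuuuuu => zzzzzzzzzzuuuuuuuuuu   [A -> z u]

A => zAu => zzAuu => zzzAuuu => zzzzAuuuu => zzzzzAuuuuu => zzzzzzAuuuuuu => zzzzzzzAuuuuuuu => zzzzzzzzAuuuuuuuu => zzzzzzzzzAuuuuuuuuu => zzzzzzzzzzuuuuuuuuuu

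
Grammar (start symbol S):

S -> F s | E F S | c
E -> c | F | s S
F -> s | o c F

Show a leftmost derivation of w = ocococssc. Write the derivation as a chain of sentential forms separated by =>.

S=>EFS=>FFS=>ocFFS=>ococFFS=>ocococFFS=>ocococsFS=>ocococssS=>ocococssc

S => EFS   [S -> E F S]
EFS => FFS   [E -> F]
FFS => ocFFS   [F -> o c F]
ocFFS => ococFFS   [F -> o c F]
ococFFS => ocococFFS   [F -> o c F]
ocococFFS => ocococsFS   [F -> s]
ocococsFS => ocococssS   [F -> s]
ocococssS => ocococssc   [S -> c]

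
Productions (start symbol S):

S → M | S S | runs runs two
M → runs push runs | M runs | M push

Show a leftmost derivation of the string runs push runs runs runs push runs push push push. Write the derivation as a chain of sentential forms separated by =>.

S => S S => M S => M runs S => runs push runs runs S => runs push runs runs M => runs push runs runs M push => runs push runs runs M push push => runs push runs runs M push push push => runs push runs runs runs push runs push push push

S => S S   [S → S S]
S S => M S   [S → M]
M S => M runs S   [M → M runs]
M runs S => runs push runs runs S   [M → runs push runs]
runs push runs runs S => runs push runs runs M   [S → M]
runs push runs runs M => runs push runs runs M push   [M → M push]
runs push runs runs M push => runs push runs runs M push push   [M → M push]
runs push runs runs M push push => runs push runs runs M push push push   [M → M push]
runs push runs runs M push push push => runs push runs runs runs push runs push push push   [M → runs push runs]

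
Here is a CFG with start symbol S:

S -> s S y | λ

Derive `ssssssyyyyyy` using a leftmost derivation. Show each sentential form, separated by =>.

S => sSy => ssSyy => sssSyyy => ssssSyyyy => sssssSyyyyy => ssssssSyyyyyy => ssssssyyyyyy

S => sSy   [S -> s S y]
sSy => ssSyy   [S -> s S y]
ssSyy => sssSyyy   [S -> s S y]
sssSyyy => ssssSyyyy   [S -> s S y]
ssssSyyyy => sssssSyyyyy   [S -> s S y]
sssssSyyyyy => ssssssSyyyyyy   [S -> s S y]
ssssssSyyyyyy => ssssssyyyyyy   [S -> λ]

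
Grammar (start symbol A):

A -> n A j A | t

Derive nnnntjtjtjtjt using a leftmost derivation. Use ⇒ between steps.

A ⇒ nAjA ⇒ nnAjAjA ⇒ nnnAjAjAjA ⇒ nnnnAjAjAjAjA ⇒ nnnntjAjAjAjA ⇒ nnnntjtjAjAjA ⇒ nnnntjtjtjAjA ⇒ nnnntjtjtjtjA ⇒ nnnntjtjtjtjt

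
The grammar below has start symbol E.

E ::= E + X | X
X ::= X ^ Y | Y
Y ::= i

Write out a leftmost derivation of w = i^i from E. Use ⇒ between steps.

E ⇒ X ⇒ X^Y ⇒ Y^Y ⇒ i^Y ⇒ i^i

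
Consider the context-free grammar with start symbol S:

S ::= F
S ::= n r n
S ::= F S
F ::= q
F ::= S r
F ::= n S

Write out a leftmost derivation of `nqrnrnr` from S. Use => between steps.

S => F   [S ::= F]
F => nS   [F ::= n S]
nS => nF   [S ::= F]
nF => nSr   [F ::= S r]
nSr => nFSr   [S ::= F S]
nFSr => nSrSr   [F ::= S r]
nSrSr => nFrSr   [S ::= F]
nFrSr => nqrSr   [F ::= q]
nqrSr => nqrnrnr   [S ::= n r n]

S=>F=>nS=>nF=>nSr=>nFSr=>nSrSr=>nFrSr=>nqrSr=>nqrnrnr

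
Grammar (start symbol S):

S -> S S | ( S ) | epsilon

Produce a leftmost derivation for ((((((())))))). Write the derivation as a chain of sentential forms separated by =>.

S => (S)   [S -> ( S )]
(S) => ((S))   [S -> ( S )]
((S)) => (((S)))   [S -> ( S )]
(((S))) => ((((S))))   [S -> ( S )]
((((S)))) => ((((SS))))   [S -> S S]
((((SS)))) => (((((S)S))))   [S -> ( S )]
(((((S)S)))) => (((((SS)S))))   [S -> S S]
(((((SS)S)))) => (((((SSS)S))))   [S -> S S]
(((((SSS)S)))) => ((((((S)SS)S))))   [S -> ( S )]
((((((S)SS)S)))) => (((((((S))SS)S))))   [S -> ( S )]
(((((((S))SS)S)))) => ((((((())SS)S))))   [S -> epsilon]
((((((())SS)S)))) => ((((((())S)S))))   [S -> epsilon]
((((((())S)S)))) => ((((((()))S))))   [S -> epsilon]
((((((()))S)))) => ((((((()))))))   [S -> epsilon]

S=>(S)=>((S))=>(((S)))=>((((S))))=>((((SS))))=>(((((S)S))))=>(((((SS)S))))=>(((((SSS)S))))=>((((((S)SS)S))))=>(((((((S))SS)S))))=>((((((())SS)S))))=>((((((())S)S))))=>((((((()))S))))=>((((((()))))))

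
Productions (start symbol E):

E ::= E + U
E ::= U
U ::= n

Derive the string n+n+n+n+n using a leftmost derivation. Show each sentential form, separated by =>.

E => E+U => E+U+U => E+U+U+U => E+U+U+U+U => U+U+U+U+U => n+U+U+U+U => n+n+U+U+U => n+n+n+U+U => n+n+n+n+U => n+n+n+n+n

E => E+U   [E ::= E + U]
E+U => E+U+U   [E ::= E + U]
E+U+U => E+U+U+U   [E ::= E + U]
E+U+U+U => E+U+U+U+U   [E ::= E + U]
E+U+U+U+U => U+U+U+U+U   [E ::= U]
U+U+U+U+U => n+U+U+U+U   [U ::= n]
n+U+U+U+U => n+n+U+U+U   [U ::= n]
n+n+U+U+U => n+n+n+U+U   [U ::= n]
n+n+n+U+U => n+n+n+n+U   [U ::= n]
n+n+n+n+U => n+n+n+n+n   [U ::= n]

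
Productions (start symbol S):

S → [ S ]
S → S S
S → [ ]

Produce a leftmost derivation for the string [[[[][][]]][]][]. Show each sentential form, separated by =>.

S=>SS=>[S]S=>[SS]S=>[[S]S]S=>[[[S]]S]S=>[[[SS]]S]S=>[[[SSS]]S]S=>[[[[]SS]]S]S=>[[[[][]S]]S]S=>[[[[][][]]]S]S=>[[[[][][]]][]]S=>[[[[][][]]][]][]

S => SS   [S → S S]
SS => [S]S   [S → [ S ]]
[S]S => [SS]S   [S → S S]
[SS]S => [[S]S]S   [S → [ S ]]
[[S]S]S => [[[S]]S]S   [S → [ S ]]
[[[S]]S]S => [[[SS]]S]S   [S → S S]
[[[SS]]S]S => [[[SSS]]S]S   [S → S S]
[[[SSS]]S]S => [[[[]SS]]S]S   [S → [ ]]
[[[[]SS]]S]S => [[[[][]S]]S]S   [S → [ ]]
[[[[][]S]]S]S => [[[[][][]]]S]S   [S → [ ]]
[[[[][][]]]S]S => [[[[][][]]][]]S   [S → [ ]]
[[[[][][]]][]]S => [[[[][][]]][]][]   [S → [ ]]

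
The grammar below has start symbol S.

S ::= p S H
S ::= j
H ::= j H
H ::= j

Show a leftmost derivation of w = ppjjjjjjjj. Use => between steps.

S=>pSH=>ppSHH=>ppjHH=>ppjjHH=>ppjjjHH=>ppjjjjHH=>ppjjjjjH=>ppjjjjjjH=>ppjjjjjjjH=>ppjjjjjjjj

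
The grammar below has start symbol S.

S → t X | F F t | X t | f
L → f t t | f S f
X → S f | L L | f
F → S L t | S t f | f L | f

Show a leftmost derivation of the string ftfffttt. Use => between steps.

S => Xt   [S → X t]
Xt => LLt   [X → L L]
LLt => fSfLt   [L → f S f]
fSfLt => ftXfLt   [S → t X]
ftXfLt => ftffLt   [X → f]
ftffLt => ftfffttt   [L → f t t]

S => Xt => LLt => fSfLt => ftXfLt => ftffLt => ftfffttt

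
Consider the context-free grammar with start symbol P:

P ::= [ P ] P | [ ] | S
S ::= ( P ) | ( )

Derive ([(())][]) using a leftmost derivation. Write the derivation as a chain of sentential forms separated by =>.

P => S   [P ::= S]
S => (P)   [S ::= ( P )]
(P) => ([P]P)   [P ::= [ P ] P]
([P]P) => ([S]P)   [P ::= S]
([S]P) => ([(P)]P)   [S ::= ( P )]
([(P)]P) => ([(S)]P)   [P ::= S]
([(S)]P) => ([(())]P)   [S ::= ( )]
([(())]P) => ([(())][])   [P ::= [ ]]

P=>S=>(P)=>([P]P)=>([S]P)=>([(P)]P)=>([(S)]P)=>([(())]P)=>([(())][])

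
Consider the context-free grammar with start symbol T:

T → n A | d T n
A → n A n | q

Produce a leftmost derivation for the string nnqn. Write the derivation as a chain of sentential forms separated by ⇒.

T ⇒ nA   [T → n A]
nA ⇒ nnAn   [A → n A n]
nnAn ⇒ nnqn   [A → q]

T ⇒ nA ⇒ nnAn ⇒ nnqn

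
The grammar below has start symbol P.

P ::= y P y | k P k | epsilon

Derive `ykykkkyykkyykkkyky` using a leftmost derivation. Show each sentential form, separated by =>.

P=>yPy=>ykPky=>ykyPyky=>ykykPkyky=>ykykkPkkyky=>ykykkkPkkkyky=>ykykkkyPykkkyky=>ykykkkyyPyykkkyky=>ykykkkyykPkyykkkyky=>ykykkkyykkyykkkyky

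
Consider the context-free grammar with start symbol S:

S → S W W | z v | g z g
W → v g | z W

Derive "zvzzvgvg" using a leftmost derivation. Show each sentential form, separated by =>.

S => SWW   [S → S W W]
SWW => zvWW   [S → z v]
zvWW => zvzWW   [W → z W]
zvzWW => zvzzWW   [W → z W]
zvzzWW => zvzzvgW   [W → v g]
zvzzvgW => zvzzvgvg   [W → v g]

S=>SWW=>zvWW=>zvzWW=>zvzzWW=>zvzzvgW=>zvzzvgvg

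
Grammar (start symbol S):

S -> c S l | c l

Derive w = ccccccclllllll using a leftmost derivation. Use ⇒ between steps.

S ⇒ cSl ⇒ ccSll ⇒ cccSlll ⇒ ccccSllll ⇒ cccccSlllll ⇒ ccccccSllllll ⇒ ccccccclllllll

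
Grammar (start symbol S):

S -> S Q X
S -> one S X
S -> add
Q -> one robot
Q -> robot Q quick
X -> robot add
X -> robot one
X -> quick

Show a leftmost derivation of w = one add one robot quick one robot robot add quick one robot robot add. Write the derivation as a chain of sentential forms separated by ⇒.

S ⇒ S Q X ⇒ one S X Q X ⇒ one S Q X X Q X ⇒ one S Q X Q X X Q X ⇒ one add Q X Q X X Q X ⇒ one add one robot X Q X X Q X ⇒ one add one robot quick Q X X Q X ⇒ one add one robot quick one robot X X Q X ⇒ one add one robot quick one robot robot add X Q X ⇒ one add one robot quick one robot robot add quick Q X ⇒ one add one robot quick one robot robot add quick one robot X ⇒ one add one robot quick one robot robot add quick one robot robot add

S ⇒ S Q X   [S -> S Q X]
S Q X ⇒ one S X Q X   [S -> one S X]
one S X Q X ⇒ one S Q X X Q X   [S -> S Q X]
one S Q X X Q X ⇒ one S Q X Q X X Q X   [S -> S Q X]
one S Q X Q X X Q X ⇒ one add Q X Q X X Q X   [S -> add]
one add Q X Q X X Q X ⇒ one add one robot X Q X X Q X   [Q -> one robot]
one add one robot X Q X X Q X ⇒ one add one robot quick Q X X Q X   [X -> quick]
one add one robot quick Q X X Q X ⇒ one add one robot quick one robot X X Q X   [Q -> one robot]
one add one robot quick one robot X X Q X ⇒ one add one robot quick one robot robot add X Q X   [X -> robot add]
one add one robot quick one robot robot add X Q X ⇒ one add one robot quick one robot robot add quick Q X   [X -> quick]
one add one robot quick one robot robot add quick Q X ⇒ one add one robot quick one robot robot add quick one robot X   [Q -> one robot]
one add one robot quick one robot robot add quick one robot X ⇒ one add one robot quick one robot robot add quick one robot robot add   [X -> robot add]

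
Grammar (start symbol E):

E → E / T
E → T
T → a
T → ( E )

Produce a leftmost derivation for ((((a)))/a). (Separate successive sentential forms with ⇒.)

E ⇒ T   [E → T]
T ⇒ (E)   [T → ( E )]
(E) ⇒ (E/T)   [E → E / T]
(E/T) ⇒ (T/T)   [E → T]
(T/T) ⇒ ((E)/T)   [T → ( E )]
((E)/T) ⇒ ((T)/T)   [E → T]
((T)/T) ⇒ (((E))/T)   [T → ( E )]
(((E))/T) ⇒ (((T))/T)   [E → T]
(((T))/T) ⇒ ((((E)))/T)   [T → ( E )]
((((E)))/T) ⇒ ((((T)))/T)   [E → T]
((((T)))/T) ⇒ ((((a)))/T)   [T → a]
((((a)))/T) ⇒ ((((a)))/a)   [T → a]

E ⇒ T ⇒ (E) ⇒ (E/T) ⇒ (T/T) ⇒ ((E)/T) ⇒ ((T)/T) ⇒ (((E))/T) ⇒ (((T))/T) ⇒ ((((E)))/T) ⇒ ((((T)))/T) ⇒ ((((a)))/T) ⇒ ((((a)))/a)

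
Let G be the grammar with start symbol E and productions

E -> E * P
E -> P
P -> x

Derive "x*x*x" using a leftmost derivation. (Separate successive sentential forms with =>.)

E => E*P => E*P*P => P*P*P => x*P*P => x*x*P => x*x*x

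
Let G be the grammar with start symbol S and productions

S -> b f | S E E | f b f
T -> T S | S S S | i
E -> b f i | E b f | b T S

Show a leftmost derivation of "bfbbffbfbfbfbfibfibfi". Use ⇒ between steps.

S ⇒ SEE ⇒ SEEEE ⇒ bfEEEE ⇒ bfbTSEEE ⇒ bfbSSSSEEE ⇒ bfbbfSSSEEE ⇒ bfbbffbfSSEEE ⇒ bfbbffbfbfSEEE ⇒ bfbbffbfbfbfEEE ⇒ bfbbffbfbfbfbfiEE ⇒ bfbbffbfbfbfbfibfiE ⇒ bfbbffbfbfbfbfibfibfi

S ⇒ SEE   [S -> S E E]
SEE ⇒ SEEEE   [S -> S E E]
SEEEE ⇒ bfEEEE   [S -> b f]
bfEEEE ⇒ bfbTSEEE   [E -> b T S]
bfbTSEEE ⇒ bfbSSSSEEE   [T -> S S S]
bfbSSSSEEE ⇒ bfbbfSSSEEE   [S -> b f]
bfbbfSSSEEE ⇒ bfbbffbfSSEEE   [S -> f b f]
bfbbffbfSSEEE ⇒ bfbbffbfbfSEEE   [S -> b f]
bfbbffbfbfSEEE ⇒ bfbbffbfbfbfEEE   [S -> b f]
bfbbffbfbfbfEEE ⇒ bfbbffbfbfbfbfiEE   [E -> b f i]
bfbbffbfbfbfbfiEE ⇒ bfbbffbfbfbfbfibfiE   [E -> b f i]
bfbbffbfbfbfbfibfiE ⇒ bfbbffbfbfbfbfibfibfi   [E -> b f i]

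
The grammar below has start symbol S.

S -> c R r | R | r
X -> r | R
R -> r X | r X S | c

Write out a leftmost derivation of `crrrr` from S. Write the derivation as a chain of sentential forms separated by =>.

S => cRr => crXr => crRr => crrXr => crrrr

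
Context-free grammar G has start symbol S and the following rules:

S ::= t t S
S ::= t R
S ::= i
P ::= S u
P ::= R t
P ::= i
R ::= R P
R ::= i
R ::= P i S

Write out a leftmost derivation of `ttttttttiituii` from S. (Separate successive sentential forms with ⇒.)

S ⇒ ttS   [S ::= t t S]
ttS ⇒ ttttS   [S ::= t t S]
ttttS ⇒ tttttR   [S ::= t R]
tttttR ⇒ tttttPiS   [R ::= P i S]
tttttPiS ⇒ tttttSuiS   [P ::= S u]
tttttSuiS ⇒ tttttttSuiS   [S ::= t t S]
tttttttSuiS ⇒ ttttttttRuiS   [S ::= t R]
ttttttttRuiS ⇒ ttttttttRPuiS   [R ::= R P]
ttttttttRPuiS ⇒ ttttttttiPuiS   [R ::= i]
ttttttttiPuiS ⇒ ttttttttiRtuiS   [P ::= R t]
ttttttttiRtuiS ⇒ ttttttttiituiS   [R ::= i]
ttttttttiituiS ⇒ ttttttttiituii   [S ::= i]

S ⇒ ttS ⇒ ttttS ⇒ tttttR ⇒ tttttPiS ⇒ tttttSuiS ⇒ tttttttSuiS ⇒ ttttttttRuiS ⇒ ttttttttRPuiS ⇒ ttttttttiPuiS ⇒ ttttttttiRtuiS ⇒ ttttttttiituiS ⇒ ttttttttiituii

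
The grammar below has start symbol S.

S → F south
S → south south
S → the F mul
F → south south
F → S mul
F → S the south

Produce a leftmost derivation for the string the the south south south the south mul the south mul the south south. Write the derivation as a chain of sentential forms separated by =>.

S => F south => S the south south => the F mul the south south => the S the south mul the south south => the the F mul the south mul the south south => the the S the south mul the south mul the south south => the the F south the south mul the south mul the south south => the the south south south the south mul the south mul the south south

S => F south   [S → F south]
F south => S the south south   [F → S the south]
S the south south => the F mul the south south   [S → the F mul]
the F mul the south south => the S the south mul the south south   [F → S the south]
the S the south mul the south south => the the F mul the south mul the south south   [S → the F mul]
the the F mul the south mul the south south => the the S the south mul the south mul the south south   [F → S the south]
the the S the south mul the south mul the south south => the the F south the south mul the south mul the south south   [S → F south]
the the F south the south mul the south mul the south south => the the south south south the south mul the south mul the south south   [F → south south]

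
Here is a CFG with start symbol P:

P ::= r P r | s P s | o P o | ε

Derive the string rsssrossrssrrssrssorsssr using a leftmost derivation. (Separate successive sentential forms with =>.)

P => rPr => rsPsr => rssPssr => rsssPsssr => rsssrPrsssr => rsssroPorsssr => rsssrosPsorsssr => rsssrossPssorsssr => rsssrossrPrssorsssr => rsssrossrsPsrssorsssr => rsssrossrssPssrssorsssr => rsssrossrssrPrssrssorsssr => rsssrossrssrrssrssorsssr

P => rPr   [P ::= r P r]
rPr => rsPsr   [P ::= s P s]
rsPsr => rssPssr   [P ::= s P s]
rssPssr => rsssPsssr   [P ::= s P s]
rsssPsssr => rsssrPrsssr   [P ::= r P r]
rsssrPrsssr => rsssroPorsssr   [P ::= o P o]
rsssroPorsssr => rsssrosPsorsssr   [P ::= s P s]
rsssrosPsorsssr => rsssrossPssorsssr   [P ::= s P s]
rsssrossPssorsssr => rsssrossrPrssorsssr   [P ::= r P r]
rsssrossrPrssorsssr => rsssrossrsPsrssorsssr   [P ::= s P s]
rsssrossrsPsrssorsssr => rsssrossrssPssrssorsssr   [P ::= s P s]
rsssrossrssPssrssorsssr => rsssrossrssrPrssrssorsssr   [P ::= r P r]
rsssrossrssrPrssrssorsssr => rsssrossrssrrssrssorsssr   [P ::= ε]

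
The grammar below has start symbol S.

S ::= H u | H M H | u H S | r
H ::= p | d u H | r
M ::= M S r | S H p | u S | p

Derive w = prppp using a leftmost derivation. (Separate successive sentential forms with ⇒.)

S ⇒ HMH ⇒ pMH ⇒ pSHpH ⇒ prHpH ⇒ prppH ⇒ prppp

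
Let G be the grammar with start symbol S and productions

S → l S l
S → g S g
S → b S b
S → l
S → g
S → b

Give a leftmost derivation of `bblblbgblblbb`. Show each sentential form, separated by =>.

S => bSb   [S → b S b]
bSb => bbSbb   [S → b S b]
bbSbb => bblSlbb   [S → l S l]
bblSlbb => bblbSblbb   [S → b S b]
bblbSblbb => bblblSlblbb   [S → l S l]
bblblSlblbb => bblblbSblblbb   [S → b S b]
bblblbSblblbb => bblblbgblblbb   [S → g]

S => bSb => bbSbb => bblSlbb => bblbSblbb => bblblSlblbb => bblblbSblblbb => bblblbgblblbb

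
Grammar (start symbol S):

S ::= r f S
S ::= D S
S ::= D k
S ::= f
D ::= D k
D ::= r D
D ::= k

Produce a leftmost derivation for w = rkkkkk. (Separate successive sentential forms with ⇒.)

S ⇒ Dk   [S ::= D k]
Dk ⇒ Dkk   [D ::= D k]
Dkk ⇒ Dkkk   [D ::= D k]
Dkkk ⇒ Dkkkk   [D ::= D k]
Dkkkk ⇒ rDkkkk   [D ::= r D]
rDkkkk ⇒ rkkkkk   [D ::= k]

S⇒Dk⇒Dkk⇒Dkkk⇒Dkkkk⇒rDkkkk⇒rkkkkk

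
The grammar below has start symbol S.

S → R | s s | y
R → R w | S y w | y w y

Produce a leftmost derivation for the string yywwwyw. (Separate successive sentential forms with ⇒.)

S⇒R⇒Syw⇒Ryw⇒Rwyw⇒Rwwyw⇒Sywwwyw⇒yywwwyw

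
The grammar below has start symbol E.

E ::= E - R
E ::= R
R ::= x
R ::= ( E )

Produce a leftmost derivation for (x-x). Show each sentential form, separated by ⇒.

E⇒R⇒(E)⇒(E-R)⇒(R-R)⇒(x-R)⇒(x-x)

E ⇒ R   [E ::= R]
R ⇒ (E)   [R ::= ( E )]
(E) ⇒ (E-R)   [E ::= E - R]
(E-R) ⇒ (R-R)   [E ::= R]
(R-R) ⇒ (x-R)   [R ::= x]
(x-R) ⇒ (x-x)   [R ::= x]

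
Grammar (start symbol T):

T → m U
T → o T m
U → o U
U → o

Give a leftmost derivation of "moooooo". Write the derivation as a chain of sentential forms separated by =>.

T => mU => moU => mooU => moooU => mooooU => moooooU => moooooo

T => mU   [T → m U]
mU => moU   [U → o U]
moU => mooU   [U → o U]
mooU => moooU   [U → o U]
moooU => mooooU   [U → o U]
mooooU => moooooU   [U → o U]
moooooU => moooooo   [U → o]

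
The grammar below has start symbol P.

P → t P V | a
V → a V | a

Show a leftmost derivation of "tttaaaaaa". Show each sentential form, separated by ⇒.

P⇒tPV⇒ttPVV⇒tttPVVV⇒tttaVVV⇒tttaaVVV⇒tttaaaVV⇒tttaaaaVV⇒tttaaaaaV⇒tttaaaaaa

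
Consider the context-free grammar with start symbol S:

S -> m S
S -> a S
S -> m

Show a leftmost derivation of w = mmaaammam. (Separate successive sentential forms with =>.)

S => mS   [S -> m S]
mS => mmS   [S -> m S]
mmS => mmaS   [S -> a S]
mmaS => mmaaS   [S -> a S]
mmaaS => mmaaaS   [S -> a S]
mmaaaS => mmaaamS   [S -> m S]
mmaaamS => mmaaammS   [S -> m S]
mmaaammS => mmaaammaS   [S -> a S]
mmaaammaS => mmaaammam   [S -> m]

S => mS => mmS => mmaS => mmaaS => mmaaaS => mmaaamS => mmaaammS => mmaaammaS => mmaaammam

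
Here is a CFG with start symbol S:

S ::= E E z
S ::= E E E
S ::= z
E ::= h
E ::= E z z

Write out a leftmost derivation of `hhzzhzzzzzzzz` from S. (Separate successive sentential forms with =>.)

S => EEE   [S ::= E E E]
EEE => hEE   [E ::= h]
hEE => hEzzE   [E ::= E z z]
hEzzE => hhzzE   [E ::= h]
hhzzE => hhzzEzz   [E ::= E z z]
hhzzEzz => hhzzEzzzz   [E ::= E z z]
hhzzEzzzz => hhzzEzzzzzz   [E ::= E z z]
hhzzEzzzzzz => hhzzEzzzzzzzz   [E ::= E z z]
hhzzEzzzzzzzz => hhzzhzzzzzzzz   [E ::= h]

S => EEE => hEE => hEzzE => hhzzE => hhzzEzz => hhzzEzzzz => hhzzEzzzzzz => hhzzEzzzzzzzz => hhzzhzzzzzzzz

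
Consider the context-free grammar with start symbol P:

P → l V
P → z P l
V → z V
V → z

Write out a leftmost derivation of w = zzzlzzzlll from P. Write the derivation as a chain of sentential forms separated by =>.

P=>zPl=>zzPll=>zzzPlll=>zzzlVlll=>zzzlzVlll=>zzzlzzVlll=>zzzlzzzlll

P => zPl   [P → z P l]
zPl => zzPll   [P → z P l]
zzPll => zzzPlll   [P → z P l]
zzzPlll => zzzlVlll   [P → l V]
zzzlVlll => zzzlzVlll   [V → z V]
zzzlzVlll => zzzlzzVlll   [V → z V]
zzzlzzVlll => zzzlzzzlll   [V → z]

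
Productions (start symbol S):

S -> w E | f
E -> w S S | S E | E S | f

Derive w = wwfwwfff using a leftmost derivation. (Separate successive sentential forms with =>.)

S => wE => wwSS => wwfS => wwfwE => wwfwSE => wwfwwEE => wwfwwSEE => wwfwwfEE => wwfwwffE => wwfwwfff

S => wE   [S -> w E]
wE => wwSS   [E -> w S S]
wwSS => wwfS   [S -> f]
wwfS => wwfwE   [S -> w E]
wwfwE => wwfwSE   [E -> S E]
wwfwSE => wwfwwEE   [S -> w E]
wwfwwEE => wwfwwSEE   [E -> S E]
wwfwwSEE => wwfwwfEE   [S -> f]
wwfwwfEE => wwfwwffE   [E -> f]
wwfwwffE => wwfwwfff   [E -> f]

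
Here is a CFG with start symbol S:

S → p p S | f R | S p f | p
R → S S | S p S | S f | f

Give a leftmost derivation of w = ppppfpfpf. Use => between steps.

S=>ppS=>ppppS=>ppppSpf=>ppppfRpf=>ppppfSfpf=>ppppfpfpf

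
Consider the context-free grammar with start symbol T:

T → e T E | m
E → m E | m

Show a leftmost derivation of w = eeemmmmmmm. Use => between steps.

T => eTE   [T → e T E]
eTE => eeTEE   [T → e T E]
eeTEE => eeeTEEE   [T → e T E]
eeeTEEE => eeemEEE   [T → m]
eeemEEE => eeemmEEE   [E → m E]
eeemmEEE => eeemmmEEE   [E → m E]
eeemmmEEE => eeemmmmEE   [E → m]
eeemmmmEE => eeemmmmmEE   [E → m E]
eeemmmmmEE => eeemmmmmmE   [E → m]
eeemmmmmmE => eeemmmmmmm   [E → m]

T => eTE => eeTEE => eeeTEEE => eeemEEE => eeemmEEE => eeemmmEEE => eeemmmmEE => eeemmmmmEE => eeemmmmmmE => eeemmmmmmm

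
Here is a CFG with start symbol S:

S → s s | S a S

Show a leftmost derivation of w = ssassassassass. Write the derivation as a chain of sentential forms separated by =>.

S => SaS   [S → S a S]
SaS => SaSaS   [S → S a S]
SaSaS => SaSaSaS   [S → S a S]
SaSaSaS => SaSaSaSaS   [S → S a S]
SaSaSaSaS => ssaSaSaSaS   [S → s s]
ssaSaSaSaS => ssassaSaSaS   [S → s s]
ssassaSaSaS => ssassassaSaS   [S → s s]
ssassassaSaS => ssassassassaS   [S → s s]
ssassassassaS => ssassassassass   [S → s s]

S => SaS => SaSaS => SaSaSaS => SaSaSaSaS => ssaSaSaSaS => ssassaSaSaS => ssassassaSaS => ssassassassaS => ssassassassass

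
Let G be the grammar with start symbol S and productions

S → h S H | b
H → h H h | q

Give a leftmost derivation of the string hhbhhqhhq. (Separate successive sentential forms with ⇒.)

S ⇒ hSH   [S → h S H]
hSH ⇒ hhSHH   [S → h S H]
hhSHH ⇒ hhbHH   [S → b]
hhbHH ⇒ hhbhHhH   [H → h H h]
hhbhHhH ⇒ hhbhhHhhH   [H → h H h]
hhbhhHhhH ⇒ hhbhhqhhH   [H → q]
hhbhhqhhH ⇒ hhbhhqhhq   [H → q]

S⇒hSH⇒hhSHH⇒hhbHH⇒hhbhHhH⇒hhbhhHhhH⇒hhbhhqhhH⇒hhbhhqhhq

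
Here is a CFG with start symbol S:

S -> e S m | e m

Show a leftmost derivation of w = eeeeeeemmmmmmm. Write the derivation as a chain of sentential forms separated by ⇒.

S ⇒ eSm ⇒ eeSmm ⇒ eeeSmmm ⇒ eeeeSmmmm ⇒ eeeeeSmmmmm ⇒ eeeeeeSmmmmmm ⇒ eeeeeeemmmmmmm

S ⇒ eSm   [S -> e S m]
eSm ⇒ eeSmm   [S -> e S m]
eeSmm ⇒ eeeSmmm   [S -> e S m]
eeeSmmm ⇒ eeeeSmmmm   [S -> e S m]
eeeeSmmmm ⇒ eeeeeSmmmmm   [S -> e S m]
eeeeeSmmmmm ⇒ eeeeeeSmmmmmm   [S -> e S m]
eeeeeeSmmmmmm ⇒ eeeeeeemmmmmmm   [S -> e m]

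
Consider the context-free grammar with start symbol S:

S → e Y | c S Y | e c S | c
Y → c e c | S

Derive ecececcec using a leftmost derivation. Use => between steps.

S => eY   [S → e Y]
eY => eS   [Y → S]
eS => ecSY   [S → c S Y]
ecSY => eceYY   [S → e Y]
eceYY => ecececY   [Y → c e c]
ecececY => ecececcec   [Y → c e c]

S=>eY=>eS=>ecSY=>eceYY=>ecececY=>ecececcec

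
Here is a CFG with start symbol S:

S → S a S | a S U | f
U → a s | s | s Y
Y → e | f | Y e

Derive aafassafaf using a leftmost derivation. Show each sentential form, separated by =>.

S=>SaS=>SaSaS=>aSUaSaS=>aaSUUaSaS=>aafUUaSaS=>aafasUaSaS=>aafassaSaS=>aafassafaS=>aafassafaf

S => SaS   [S → S a S]
SaS => SaSaS   [S → S a S]
SaSaS => aSUaSaS   [S → a S U]
aSUaSaS => aaSUUaSaS   [S → a S U]
aaSUUaSaS => aafUUaSaS   [S → f]
aafUUaSaS => aafasUaSaS   [U → a s]
aafasUaSaS => aafassaSaS   [U → s]
aafassaSaS => aafassafaS   [S → f]
aafassafaS => aafassafaf   [S → f]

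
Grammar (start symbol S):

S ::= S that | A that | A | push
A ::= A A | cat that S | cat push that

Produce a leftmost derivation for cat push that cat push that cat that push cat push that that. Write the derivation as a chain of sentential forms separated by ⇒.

S ⇒ A that ⇒ A A that ⇒ A A A that ⇒ A A A A that ⇒ cat push that A A A that ⇒ cat push that cat push that A A that ⇒ cat push that cat push that cat that S A that ⇒ cat push that cat push that cat that push A that ⇒ cat push that cat push that cat that push cat push that that

S ⇒ A that   [S ::= A that]
A that ⇒ A A that   [A ::= A A]
A A that ⇒ A A A that   [A ::= A A]
A A A that ⇒ A A A A that   [A ::= A A]
A A A A that ⇒ cat push that A A A that   [A ::= cat push that]
cat push that A A A that ⇒ cat push that cat push that A A that   [A ::= cat push that]
cat push that cat push that A A that ⇒ cat push that cat push that cat that S A that   [A ::= cat that S]
cat push that cat push that cat that S A that ⇒ cat push that cat push that cat that push A that   [S ::= push]
cat push that cat push that cat that push A that ⇒ cat push that cat push that cat that push cat push that that   [A ::= cat push that]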